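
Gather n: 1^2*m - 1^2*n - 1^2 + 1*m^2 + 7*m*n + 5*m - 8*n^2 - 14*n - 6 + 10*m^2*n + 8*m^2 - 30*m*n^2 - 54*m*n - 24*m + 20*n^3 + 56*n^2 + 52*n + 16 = 9*m^2 - 18*m + 20*n^3 + n^2*(48 - 30*m) + n*(10*m^2 - 47*m + 37) + 9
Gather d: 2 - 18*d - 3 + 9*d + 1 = -9*d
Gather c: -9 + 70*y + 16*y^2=16*y^2 + 70*y - 9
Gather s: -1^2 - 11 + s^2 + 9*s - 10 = s^2 + 9*s - 22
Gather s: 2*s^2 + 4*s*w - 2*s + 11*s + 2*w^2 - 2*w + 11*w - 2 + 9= 2*s^2 + s*(4*w + 9) + 2*w^2 + 9*w + 7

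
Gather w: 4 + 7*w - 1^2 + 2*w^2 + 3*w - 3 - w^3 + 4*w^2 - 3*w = -w^3 + 6*w^2 + 7*w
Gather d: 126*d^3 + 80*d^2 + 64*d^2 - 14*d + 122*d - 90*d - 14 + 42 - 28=126*d^3 + 144*d^2 + 18*d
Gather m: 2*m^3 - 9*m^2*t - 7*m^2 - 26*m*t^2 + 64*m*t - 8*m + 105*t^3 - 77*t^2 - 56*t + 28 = 2*m^3 + m^2*(-9*t - 7) + m*(-26*t^2 + 64*t - 8) + 105*t^3 - 77*t^2 - 56*t + 28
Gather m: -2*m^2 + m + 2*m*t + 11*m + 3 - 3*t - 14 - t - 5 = -2*m^2 + m*(2*t + 12) - 4*t - 16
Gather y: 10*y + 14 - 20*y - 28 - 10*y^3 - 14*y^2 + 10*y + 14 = -10*y^3 - 14*y^2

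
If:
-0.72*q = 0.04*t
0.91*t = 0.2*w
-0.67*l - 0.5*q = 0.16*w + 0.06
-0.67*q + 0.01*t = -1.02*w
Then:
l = -0.09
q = 0.00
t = 0.00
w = 0.00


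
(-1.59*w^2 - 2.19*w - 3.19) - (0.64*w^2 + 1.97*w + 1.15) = -2.23*w^2 - 4.16*w - 4.34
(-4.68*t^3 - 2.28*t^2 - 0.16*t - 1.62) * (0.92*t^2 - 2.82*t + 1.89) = -4.3056*t^5 + 11.1*t^4 - 2.5628*t^3 - 5.3484*t^2 + 4.266*t - 3.0618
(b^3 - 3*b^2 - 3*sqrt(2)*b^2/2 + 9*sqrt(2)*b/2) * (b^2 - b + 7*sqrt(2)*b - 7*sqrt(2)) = b^5 - 4*b^4 + 11*sqrt(2)*b^4/2 - 22*sqrt(2)*b^3 - 18*b^3 + 33*sqrt(2)*b^2/2 + 84*b^2 - 63*b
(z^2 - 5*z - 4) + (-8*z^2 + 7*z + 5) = -7*z^2 + 2*z + 1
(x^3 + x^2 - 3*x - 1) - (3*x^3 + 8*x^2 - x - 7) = -2*x^3 - 7*x^2 - 2*x + 6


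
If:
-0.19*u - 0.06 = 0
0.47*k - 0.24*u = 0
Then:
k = -0.16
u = -0.32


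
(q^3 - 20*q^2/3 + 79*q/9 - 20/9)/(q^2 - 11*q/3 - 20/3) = (9*q^2 - 15*q + 4)/(3*(3*q + 4))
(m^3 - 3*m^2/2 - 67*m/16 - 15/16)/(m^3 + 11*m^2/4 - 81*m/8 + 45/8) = (16*m^3 - 24*m^2 - 67*m - 15)/(2*(8*m^3 + 22*m^2 - 81*m + 45))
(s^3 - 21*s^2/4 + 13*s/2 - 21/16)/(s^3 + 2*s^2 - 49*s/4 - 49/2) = (8*s^2 - 14*s + 3)/(4*(2*s^2 + 11*s + 14))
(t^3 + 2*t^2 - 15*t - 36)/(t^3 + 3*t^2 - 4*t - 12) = (t^2 - t - 12)/(t^2 - 4)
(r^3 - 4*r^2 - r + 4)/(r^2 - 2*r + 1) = (r^2 - 3*r - 4)/(r - 1)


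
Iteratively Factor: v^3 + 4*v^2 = (v + 4)*(v^2) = v*(v + 4)*(v)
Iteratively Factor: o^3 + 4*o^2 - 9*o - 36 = (o + 3)*(o^2 + o - 12) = (o + 3)*(o + 4)*(o - 3)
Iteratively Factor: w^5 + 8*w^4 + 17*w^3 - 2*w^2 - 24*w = (w - 1)*(w^4 + 9*w^3 + 26*w^2 + 24*w) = (w - 1)*(w + 4)*(w^3 + 5*w^2 + 6*w) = (w - 1)*(w + 3)*(w + 4)*(w^2 + 2*w) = (w - 1)*(w + 2)*(w + 3)*(w + 4)*(w)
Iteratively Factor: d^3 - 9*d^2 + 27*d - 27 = (d - 3)*(d^2 - 6*d + 9) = (d - 3)^2*(d - 3)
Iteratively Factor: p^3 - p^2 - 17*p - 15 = (p + 1)*(p^2 - 2*p - 15) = (p + 1)*(p + 3)*(p - 5)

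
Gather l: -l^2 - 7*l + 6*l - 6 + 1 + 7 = -l^2 - l + 2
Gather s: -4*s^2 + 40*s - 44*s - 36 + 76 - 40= -4*s^2 - 4*s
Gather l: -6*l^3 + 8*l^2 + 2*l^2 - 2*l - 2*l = -6*l^3 + 10*l^2 - 4*l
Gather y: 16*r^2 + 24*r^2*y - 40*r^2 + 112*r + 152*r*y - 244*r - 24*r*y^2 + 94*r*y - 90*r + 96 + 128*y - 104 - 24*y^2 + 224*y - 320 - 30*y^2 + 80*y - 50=-24*r^2 - 222*r + y^2*(-24*r - 54) + y*(24*r^2 + 246*r + 432) - 378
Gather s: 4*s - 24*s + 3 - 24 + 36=15 - 20*s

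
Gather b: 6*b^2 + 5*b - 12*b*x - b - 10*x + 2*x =6*b^2 + b*(4 - 12*x) - 8*x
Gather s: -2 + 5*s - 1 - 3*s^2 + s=-3*s^2 + 6*s - 3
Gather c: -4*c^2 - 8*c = -4*c^2 - 8*c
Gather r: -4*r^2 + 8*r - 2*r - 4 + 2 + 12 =-4*r^2 + 6*r + 10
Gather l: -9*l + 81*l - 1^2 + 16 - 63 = 72*l - 48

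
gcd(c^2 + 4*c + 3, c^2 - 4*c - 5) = c + 1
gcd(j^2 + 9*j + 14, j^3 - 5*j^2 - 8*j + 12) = j + 2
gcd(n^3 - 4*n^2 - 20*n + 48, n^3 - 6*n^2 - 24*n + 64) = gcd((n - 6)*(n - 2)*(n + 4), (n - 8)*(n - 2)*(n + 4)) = n^2 + 2*n - 8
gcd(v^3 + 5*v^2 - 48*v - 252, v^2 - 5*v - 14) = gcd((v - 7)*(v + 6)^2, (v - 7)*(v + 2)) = v - 7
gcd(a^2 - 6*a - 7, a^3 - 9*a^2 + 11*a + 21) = a^2 - 6*a - 7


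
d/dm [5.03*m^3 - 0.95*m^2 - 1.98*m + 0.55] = 15.09*m^2 - 1.9*m - 1.98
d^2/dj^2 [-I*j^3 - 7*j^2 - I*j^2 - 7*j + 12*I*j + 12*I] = -6*I*j - 14 - 2*I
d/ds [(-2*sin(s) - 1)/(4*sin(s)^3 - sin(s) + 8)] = (16*sin(s)^3 + 12*sin(s)^2 - 17)*cos(s)/(4*sin(s)^3 - sin(s) + 8)^2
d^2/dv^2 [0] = 0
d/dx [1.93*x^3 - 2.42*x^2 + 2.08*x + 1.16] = 5.79*x^2 - 4.84*x + 2.08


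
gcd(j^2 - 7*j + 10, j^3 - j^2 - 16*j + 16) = 1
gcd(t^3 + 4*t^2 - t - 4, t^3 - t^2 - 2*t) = t + 1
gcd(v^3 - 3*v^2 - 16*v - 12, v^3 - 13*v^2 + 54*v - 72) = v - 6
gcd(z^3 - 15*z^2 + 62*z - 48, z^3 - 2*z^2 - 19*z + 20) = z - 1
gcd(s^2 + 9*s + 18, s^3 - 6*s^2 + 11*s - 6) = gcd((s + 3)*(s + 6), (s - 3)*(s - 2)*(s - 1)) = 1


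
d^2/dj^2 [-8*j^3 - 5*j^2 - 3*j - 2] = -48*j - 10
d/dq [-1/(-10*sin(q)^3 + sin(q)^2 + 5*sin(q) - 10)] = (-30*sin(q)^2 + 2*sin(q) + 5)*cos(q)/(10*sin(q)^3 - sin(q)^2 - 5*sin(q) + 10)^2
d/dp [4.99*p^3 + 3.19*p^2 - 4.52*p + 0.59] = 14.97*p^2 + 6.38*p - 4.52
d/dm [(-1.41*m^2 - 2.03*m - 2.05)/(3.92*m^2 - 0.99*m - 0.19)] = (9.3535*m^2 + 16.6078*m - 1.6438)/(15.3664*m^4 - 7.7616*m^3 - 0.5095*m^2 + 0.3762*m + 0.0361)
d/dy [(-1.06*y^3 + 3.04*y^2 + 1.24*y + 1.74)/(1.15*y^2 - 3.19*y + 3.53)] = (-1.219*y^4 + 6.7628*y^3 - 22.349*y^2 + 17.4604*y + 9.9278)/(1.3225*y^4 - 7.337*y^3 + 18.2951*y^2 - 22.5214*y + 12.4609)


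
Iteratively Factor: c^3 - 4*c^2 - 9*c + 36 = (c - 3)*(c^2 - c - 12) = (c - 3)*(c + 3)*(c - 4)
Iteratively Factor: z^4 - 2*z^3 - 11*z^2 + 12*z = (z)*(z^3 - 2*z^2 - 11*z + 12) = z*(z - 4)*(z^2 + 2*z - 3) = z*(z - 4)*(z + 3)*(z - 1)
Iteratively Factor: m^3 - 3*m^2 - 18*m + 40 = (m - 5)*(m^2 + 2*m - 8) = (m - 5)*(m - 2)*(m + 4)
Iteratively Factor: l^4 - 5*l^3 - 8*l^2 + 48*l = (l)*(l^3 - 5*l^2 - 8*l + 48) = l*(l - 4)*(l^2 - l - 12) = l*(l - 4)^2*(l + 3)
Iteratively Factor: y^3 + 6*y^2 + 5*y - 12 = (y - 1)*(y^2 + 7*y + 12) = (y - 1)*(y + 3)*(y + 4)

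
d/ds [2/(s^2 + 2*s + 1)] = 4*(-s - 1)/(s^2 + 2*s + 1)^2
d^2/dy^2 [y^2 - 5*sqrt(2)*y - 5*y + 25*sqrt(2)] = 2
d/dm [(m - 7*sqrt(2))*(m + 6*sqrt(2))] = 2*m - sqrt(2)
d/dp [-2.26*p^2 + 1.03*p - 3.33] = 1.03 - 4.52*p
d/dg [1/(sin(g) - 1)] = -cos(g)/(sin(g) - 1)^2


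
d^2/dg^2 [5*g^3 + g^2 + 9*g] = 30*g + 2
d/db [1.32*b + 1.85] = 1.32000000000000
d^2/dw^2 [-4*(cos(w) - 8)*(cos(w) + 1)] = -28*cos(w) + 8*cos(2*w)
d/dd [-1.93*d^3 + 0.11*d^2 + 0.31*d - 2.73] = -5.79*d^2 + 0.22*d + 0.31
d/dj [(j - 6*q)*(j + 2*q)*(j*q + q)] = q*(3*j^2 - 8*j*q + 2*j - 12*q^2 - 4*q)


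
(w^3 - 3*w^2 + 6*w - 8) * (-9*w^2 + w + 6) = -9*w^5 + 28*w^4 - 51*w^3 + 60*w^2 + 28*w - 48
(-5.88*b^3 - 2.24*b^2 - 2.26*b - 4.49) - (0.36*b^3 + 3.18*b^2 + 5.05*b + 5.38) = -6.24*b^3 - 5.42*b^2 - 7.31*b - 9.87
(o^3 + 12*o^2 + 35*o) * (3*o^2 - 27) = 3*o^5 + 36*o^4 + 78*o^3 - 324*o^2 - 945*o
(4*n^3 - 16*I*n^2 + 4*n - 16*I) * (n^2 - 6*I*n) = 4*n^5 - 40*I*n^4 - 92*n^3 - 40*I*n^2 - 96*n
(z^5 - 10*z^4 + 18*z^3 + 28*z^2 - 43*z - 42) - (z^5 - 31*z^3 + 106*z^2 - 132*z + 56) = -10*z^4 + 49*z^3 - 78*z^2 + 89*z - 98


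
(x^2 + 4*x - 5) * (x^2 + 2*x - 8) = x^4 + 6*x^3 - 5*x^2 - 42*x + 40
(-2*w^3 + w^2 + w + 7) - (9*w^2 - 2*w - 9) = -2*w^3 - 8*w^2 + 3*w + 16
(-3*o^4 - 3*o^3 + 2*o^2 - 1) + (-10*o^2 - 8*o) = -3*o^4 - 3*o^3 - 8*o^2 - 8*o - 1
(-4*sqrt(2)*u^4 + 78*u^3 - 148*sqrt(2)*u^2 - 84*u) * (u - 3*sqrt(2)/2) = -4*sqrt(2)*u^5 + 90*u^4 - 265*sqrt(2)*u^3 + 360*u^2 + 126*sqrt(2)*u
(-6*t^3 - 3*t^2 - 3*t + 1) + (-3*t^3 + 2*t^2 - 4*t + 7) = -9*t^3 - t^2 - 7*t + 8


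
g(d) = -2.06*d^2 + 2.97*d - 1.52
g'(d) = 2.97 - 4.12*d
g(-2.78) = -25.70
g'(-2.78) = 14.42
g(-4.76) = -62.33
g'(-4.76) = 22.58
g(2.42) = -6.40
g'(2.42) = -7.00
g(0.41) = -0.65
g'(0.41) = 1.28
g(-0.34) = -2.77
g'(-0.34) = 4.37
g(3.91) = -21.40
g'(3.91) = -13.14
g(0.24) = -0.93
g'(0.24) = 1.98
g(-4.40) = -54.47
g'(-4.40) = 21.10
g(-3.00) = -28.97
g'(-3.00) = 15.33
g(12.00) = -262.52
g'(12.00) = -46.47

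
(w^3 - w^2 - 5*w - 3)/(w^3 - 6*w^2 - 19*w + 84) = (w^2 + 2*w + 1)/(w^2 - 3*w - 28)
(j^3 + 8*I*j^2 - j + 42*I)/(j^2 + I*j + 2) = (j^3 + 8*I*j^2 - j + 42*I)/(j^2 + I*j + 2)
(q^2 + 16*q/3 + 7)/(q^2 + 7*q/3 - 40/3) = (3*q^2 + 16*q + 21)/(3*q^2 + 7*q - 40)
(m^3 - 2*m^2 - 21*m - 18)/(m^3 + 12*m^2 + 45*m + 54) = (m^2 - 5*m - 6)/(m^2 + 9*m + 18)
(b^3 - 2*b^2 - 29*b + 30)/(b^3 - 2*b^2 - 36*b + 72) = (b^2 + 4*b - 5)/(b^2 + 4*b - 12)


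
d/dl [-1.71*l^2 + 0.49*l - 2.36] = 0.49 - 3.42*l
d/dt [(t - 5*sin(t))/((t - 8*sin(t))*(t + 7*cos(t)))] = (7*t^2*sin(t) + 3*t^2*cos(t) - t^2 - 112*t*sin(t)^2 + 10*t*sin(t) + 21*t + 280*sin(t)^3 - 40*sin(t)^2 - 21*sin(t)*cos(t))/((t - 8*sin(t))^2*(t + 7*cos(t))^2)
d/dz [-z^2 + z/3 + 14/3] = 1/3 - 2*z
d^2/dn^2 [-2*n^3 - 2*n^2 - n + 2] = -12*n - 4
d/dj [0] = 0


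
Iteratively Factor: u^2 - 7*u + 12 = (u - 3)*(u - 4)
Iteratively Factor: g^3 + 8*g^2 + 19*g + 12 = (g + 1)*(g^2 + 7*g + 12) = (g + 1)*(g + 3)*(g + 4)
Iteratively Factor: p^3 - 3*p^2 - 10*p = (p + 2)*(p^2 - 5*p) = p*(p + 2)*(p - 5)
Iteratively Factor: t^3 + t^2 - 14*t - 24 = (t + 2)*(t^2 - t - 12) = (t - 4)*(t + 2)*(t + 3)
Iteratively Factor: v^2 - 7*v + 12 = (v - 4)*(v - 3)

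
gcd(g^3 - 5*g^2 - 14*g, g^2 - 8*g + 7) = g - 7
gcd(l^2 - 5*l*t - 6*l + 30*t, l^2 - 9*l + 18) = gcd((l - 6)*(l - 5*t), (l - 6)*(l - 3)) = l - 6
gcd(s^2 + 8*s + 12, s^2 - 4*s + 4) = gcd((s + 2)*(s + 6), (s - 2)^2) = 1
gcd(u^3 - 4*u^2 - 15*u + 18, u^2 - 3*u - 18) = u^2 - 3*u - 18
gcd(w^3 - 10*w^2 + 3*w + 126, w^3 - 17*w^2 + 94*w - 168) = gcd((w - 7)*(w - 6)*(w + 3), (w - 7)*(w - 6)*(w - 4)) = w^2 - 13*w + 42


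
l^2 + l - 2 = (l - 1)*(l + 2)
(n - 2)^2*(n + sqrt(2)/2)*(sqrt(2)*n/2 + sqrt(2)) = sqrt(2)*n^4/2 - sqrt(2)*n^3 + n^3/2 - 2*sqrt(2)*n^2 - n^2 - 2*n + 4*sqrt(2)*n + 4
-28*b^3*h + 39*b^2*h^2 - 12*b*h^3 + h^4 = h*(-7*b + h)*(-4*b + h)*(-b + h)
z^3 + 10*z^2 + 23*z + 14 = (z + 1)*(z + 2)*(z + 7)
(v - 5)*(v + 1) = v^2 - 4*v - 5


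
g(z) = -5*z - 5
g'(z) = -5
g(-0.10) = -4.50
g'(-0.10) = -5.00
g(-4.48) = 17.40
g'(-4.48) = -5.00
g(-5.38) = 21.90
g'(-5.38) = -5.00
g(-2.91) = 9.55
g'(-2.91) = -5.00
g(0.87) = -9.35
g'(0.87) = -5.00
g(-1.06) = 0.30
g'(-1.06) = -5.00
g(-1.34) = 1.70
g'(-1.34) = -5.00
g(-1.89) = 4.45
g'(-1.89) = -5.00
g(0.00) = -5.00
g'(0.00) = -5.00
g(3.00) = -20.00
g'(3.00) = -5.00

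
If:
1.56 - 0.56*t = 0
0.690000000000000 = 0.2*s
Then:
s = 3.45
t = 2.79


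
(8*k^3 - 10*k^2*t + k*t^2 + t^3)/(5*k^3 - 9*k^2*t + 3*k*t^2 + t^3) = (-8*k^2 + 2*k*t + t^2)/(-5*k^2 + 4*k*t + t^2)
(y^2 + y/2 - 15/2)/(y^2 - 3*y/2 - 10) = (-2*y^2 - y + 15)/(-2*y^2 + 3*y + 20)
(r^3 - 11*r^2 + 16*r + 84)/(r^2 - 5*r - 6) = (r^2 - 5*r - 14)/(r + 1)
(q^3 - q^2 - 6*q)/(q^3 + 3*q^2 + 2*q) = (q - 3)/(q + 1)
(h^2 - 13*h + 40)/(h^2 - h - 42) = (-h^2 + 13*h - 40)/(-h^2 + h + 42)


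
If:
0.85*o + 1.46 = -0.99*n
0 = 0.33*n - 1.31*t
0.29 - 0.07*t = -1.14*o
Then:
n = -1.24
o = -0.27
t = -0.31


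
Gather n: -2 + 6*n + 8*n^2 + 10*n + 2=8*n^2 + 16*n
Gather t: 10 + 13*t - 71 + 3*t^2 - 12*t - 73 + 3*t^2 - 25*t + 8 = 6*t^2 - 24*t - 126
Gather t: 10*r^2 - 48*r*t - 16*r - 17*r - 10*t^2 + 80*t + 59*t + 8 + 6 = 10*r^2 - 33*r - 10*t^2 + t*(139 - 48*r) + 14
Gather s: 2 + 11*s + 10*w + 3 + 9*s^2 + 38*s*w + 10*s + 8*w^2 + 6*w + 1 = 9*s^2 + s*(38*w + 21) + 8*w^2 + 16*w + 6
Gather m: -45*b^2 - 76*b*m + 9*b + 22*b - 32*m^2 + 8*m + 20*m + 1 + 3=-45*b^2 + 31*b - 32*m^2 + m*(28 - 76*b) + 4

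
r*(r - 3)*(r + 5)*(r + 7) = r^4 + 9*r^3 - r^2 - 105*r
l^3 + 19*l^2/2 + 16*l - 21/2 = (l - 1/2)*(l + 3)*(l + 7)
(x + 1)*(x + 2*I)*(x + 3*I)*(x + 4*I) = x^4 + x^3 + 9*I*x^3 - 26*x^2 + 9*I*x^2 - 26*x - 24*I*x - 24*I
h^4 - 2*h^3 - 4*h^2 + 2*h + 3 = (h - 3)*(h - 1)*(h + 1)^2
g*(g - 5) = g^2 - 5*g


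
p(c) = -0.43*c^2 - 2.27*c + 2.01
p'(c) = -0.86*c - 2.27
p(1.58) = -2.65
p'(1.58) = -3.63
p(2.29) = -5.44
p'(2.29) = -4.24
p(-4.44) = 3.61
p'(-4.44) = 1.55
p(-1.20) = 4.11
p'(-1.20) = -1.24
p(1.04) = -0.82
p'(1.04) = -3.16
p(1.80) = -3.47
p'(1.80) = -3.82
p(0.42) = 0.98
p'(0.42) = -2.63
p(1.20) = -1.33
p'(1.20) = -3.30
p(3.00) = -8.67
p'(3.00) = -4.85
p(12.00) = -87.15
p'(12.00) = -12.59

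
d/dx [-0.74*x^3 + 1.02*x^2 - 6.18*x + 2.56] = -2.22*x^2 + 2.04*x - 6.18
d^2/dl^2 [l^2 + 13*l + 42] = 2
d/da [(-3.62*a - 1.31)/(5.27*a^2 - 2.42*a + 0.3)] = (19.0774*a^2 + 13.8074*a - 4.2562)/(27.7729*a^4 - 25.5068*a^3 + 9.0184*a^2 - 1.452*a + 0.09)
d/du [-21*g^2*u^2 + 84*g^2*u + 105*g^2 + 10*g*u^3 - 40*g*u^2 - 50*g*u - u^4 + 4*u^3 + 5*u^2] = -42*g^2*u + 84*g^2 + 30*g*u^2 - 80*g*u - 50*g - 4*u^3 + 12*u^2 + 10*u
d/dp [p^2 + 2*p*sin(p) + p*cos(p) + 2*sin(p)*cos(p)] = -p*sin(p) + 2*p*cos(p) + 2*p + 2*sin(p) + cos(p) + 2*cos(2*p)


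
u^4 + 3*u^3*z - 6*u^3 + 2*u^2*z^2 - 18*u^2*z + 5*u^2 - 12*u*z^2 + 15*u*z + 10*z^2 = (u - 5)*(u - 1)*(u + z)*(u + 2*z)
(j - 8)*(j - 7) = j^2 - 15*j + 56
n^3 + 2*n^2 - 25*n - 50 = (n - 5)*(n + 2)*(n + 5)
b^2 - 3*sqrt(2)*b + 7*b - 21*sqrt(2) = (b + 7)*(b - 3*sqrt(2))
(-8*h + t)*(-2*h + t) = 16*h^2 - 10*h*t + t^2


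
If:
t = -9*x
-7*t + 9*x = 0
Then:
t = 0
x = 0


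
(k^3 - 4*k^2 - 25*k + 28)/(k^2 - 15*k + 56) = (k^2 + 3*k - 4)/(k - 8)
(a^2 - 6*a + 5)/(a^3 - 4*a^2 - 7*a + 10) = 1/(a + 2)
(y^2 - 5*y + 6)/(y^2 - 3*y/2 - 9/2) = 2*(y - 2)/(2*y + 3)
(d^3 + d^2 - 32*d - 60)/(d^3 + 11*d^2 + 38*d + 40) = (d - 6)/(d + 4)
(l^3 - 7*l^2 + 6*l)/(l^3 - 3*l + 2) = l*(l - 6)/(l^2 + l - 2)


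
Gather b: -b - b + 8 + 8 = 16 - 2*b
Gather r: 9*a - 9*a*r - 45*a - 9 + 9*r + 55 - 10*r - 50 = -36*a + r*(-9*a - 1) - 4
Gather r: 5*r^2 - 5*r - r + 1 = 5*r^2 - 6*r + 1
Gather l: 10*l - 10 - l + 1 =9*l - 9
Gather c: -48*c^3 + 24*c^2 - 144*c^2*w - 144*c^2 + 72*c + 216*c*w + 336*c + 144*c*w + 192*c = -48*c^3 + c^2*(-144*w - 120) + c*(360*w + 600)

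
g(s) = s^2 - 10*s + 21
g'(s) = 2*s - 10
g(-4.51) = 86.44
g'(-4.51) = -19.02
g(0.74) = 14.15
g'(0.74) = -8.52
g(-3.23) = 63.73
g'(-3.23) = -16.46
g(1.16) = 10.75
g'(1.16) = -7.68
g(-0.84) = 30.11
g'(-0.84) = -11.68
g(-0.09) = 21.91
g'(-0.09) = -10.18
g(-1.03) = 32.36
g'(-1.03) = -12.06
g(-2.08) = 46.13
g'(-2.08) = -14.16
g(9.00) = 12.00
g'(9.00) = 8.00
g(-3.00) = 60.00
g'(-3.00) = -16.00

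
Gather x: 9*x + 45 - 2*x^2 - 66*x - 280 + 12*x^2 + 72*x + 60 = 10*x^2 + 15*x - 175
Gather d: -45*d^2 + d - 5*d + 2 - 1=-45*d^2 - 4*d + 1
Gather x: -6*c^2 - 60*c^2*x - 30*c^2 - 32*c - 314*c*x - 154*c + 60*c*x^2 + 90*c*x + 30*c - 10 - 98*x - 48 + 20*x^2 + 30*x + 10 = -36*c^2 - 156*c + x^2*(60*c + 20) + x*(-60*c^2 - 224*c - 68) - 48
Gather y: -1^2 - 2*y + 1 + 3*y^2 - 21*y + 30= 3*y^2 - 23*y + 30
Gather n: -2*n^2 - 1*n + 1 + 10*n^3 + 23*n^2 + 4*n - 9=10*n^3 + 21*n^2 + 3*n - 8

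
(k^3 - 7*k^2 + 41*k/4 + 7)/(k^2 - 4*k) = k - 3 - 7/(4*k)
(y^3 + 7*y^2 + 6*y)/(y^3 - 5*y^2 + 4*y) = (y^2 + 7*y + 6)/(y^2 - 5*y + 4)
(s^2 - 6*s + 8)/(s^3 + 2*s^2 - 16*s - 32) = (s - 2)/(s^2 + 6*s + 8)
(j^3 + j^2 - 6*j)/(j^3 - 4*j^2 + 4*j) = (j + 3)/(j - 2)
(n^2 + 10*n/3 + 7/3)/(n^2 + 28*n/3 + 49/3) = (n + 1)/(n + 7)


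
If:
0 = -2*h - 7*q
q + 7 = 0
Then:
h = 49/2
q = -7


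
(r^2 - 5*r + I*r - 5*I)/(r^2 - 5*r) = (r + I)/r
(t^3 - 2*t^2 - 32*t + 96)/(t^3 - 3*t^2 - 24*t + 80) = (t + 6)/(t + 5)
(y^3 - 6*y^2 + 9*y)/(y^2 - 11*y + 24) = y*(y - 3)/(y - 8)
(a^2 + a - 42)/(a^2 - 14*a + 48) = (a + 7)/(a - 8)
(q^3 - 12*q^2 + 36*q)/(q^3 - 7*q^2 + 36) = q*(q - 6)/(q^2 - q - 6)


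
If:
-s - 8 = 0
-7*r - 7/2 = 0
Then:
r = -1/2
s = -8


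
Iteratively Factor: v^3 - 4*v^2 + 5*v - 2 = (v - 1)*(v^2 - 3*v + 2) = (v - 1)^2*(v - 2)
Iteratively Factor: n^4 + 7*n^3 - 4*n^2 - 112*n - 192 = (n + 3)*(n^3 + 4*n^2 - 16*n - 64) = (n + 3)*(n + 4)*(n^2 - 16) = (n + 3)*(n + 4)^2*(n - 4)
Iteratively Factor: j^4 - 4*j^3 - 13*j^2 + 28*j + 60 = (j + 2)*(j^3 - 6*j^2 - j + 30) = (j - 5)*(j + 2)*(j^2 - j - 6) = (j - 5)*(j - 3)*(j + 2)*(j + 2)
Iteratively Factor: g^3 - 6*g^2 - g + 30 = (g - 5)*(g^2 - g - 6) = (g - 5)*(g + 2)*(g - 3)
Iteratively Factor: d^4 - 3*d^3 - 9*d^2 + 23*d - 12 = (d - 4)*(d^3 + d^2 - 5*d + 3) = (d - 4)*(d + 3)*(d^2 - 2*d + 1) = (d - 4)*(d - 1)*(d + 3)*(d - 1)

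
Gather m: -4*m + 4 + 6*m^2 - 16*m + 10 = 6*m^2 - 20*m + 14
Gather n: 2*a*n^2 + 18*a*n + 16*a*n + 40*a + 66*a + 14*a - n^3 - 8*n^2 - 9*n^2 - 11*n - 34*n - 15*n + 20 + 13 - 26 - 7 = 120*a - n^3 + n^2*(2*a - 17) + n*(34*a - 60)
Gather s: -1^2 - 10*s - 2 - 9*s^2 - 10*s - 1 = -9*s^2 - 20*s - 4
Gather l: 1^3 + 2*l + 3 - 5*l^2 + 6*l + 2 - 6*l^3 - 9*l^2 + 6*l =-6*l^3 - 14*l^2 + 14*l + 6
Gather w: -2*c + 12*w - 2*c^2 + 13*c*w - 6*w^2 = -2*c^2 - 2*c - 6*w^2 + w*(13*c + 12)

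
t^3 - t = t*(t - 1)*(t + 1)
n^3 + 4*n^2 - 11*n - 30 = (n - 3)*(n + 2)*(n + 5)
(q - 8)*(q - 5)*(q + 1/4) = q^3 - 51*q^2/4 + 147*q/4 + 10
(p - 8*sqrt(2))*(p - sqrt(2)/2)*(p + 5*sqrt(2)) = p^3 - 7*sqrt(2)*p^2/2 - 77*p + 40*sqrt(2)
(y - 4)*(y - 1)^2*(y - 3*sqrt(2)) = y^4 - 6*y^3 - 3*sqrt(2)*y^3 + 9*y^2 + 18*sqrt(2)*y^2 - 27*sqrt(2)*y - 4*y + 12*sqrt(2)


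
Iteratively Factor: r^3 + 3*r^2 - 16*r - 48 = (r + 4)*(r^2 - r - 12) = (r + 3)*(r + 4)*(r - 4)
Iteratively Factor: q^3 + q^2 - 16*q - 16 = (q + 4)*(q^2 - 3*q - 4) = (q - 4)*(q + 4)*(q + 1)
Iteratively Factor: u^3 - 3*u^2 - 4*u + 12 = (u - 3)*(u^2 - 4) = (u - 3)*(u - 2)*(u + 2)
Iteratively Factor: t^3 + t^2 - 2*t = (t + 2)*(t^2 - t) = (t - 1)*(t + 2)*(t)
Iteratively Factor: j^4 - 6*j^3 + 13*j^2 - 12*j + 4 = (j - 1)*(j^3 - 5*j^2 + 8*j - 4) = (j - 2)*(j - 1)*(j^2 - 3*j + 2) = (j - 2)*(j - 1)^2*(j - 2)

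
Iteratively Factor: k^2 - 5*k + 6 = (k - 2)*(k - 3)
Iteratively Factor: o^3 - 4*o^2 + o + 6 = (o - 3)*(o^2 - o - 2) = (o - 3)*(o - 2)*(o + 1)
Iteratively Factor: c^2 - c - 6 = (c + 2)*(c - 3)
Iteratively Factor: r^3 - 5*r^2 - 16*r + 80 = (r - 5)*(r^2 - 16) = (r - 5)*(r - 4)*(r + 4)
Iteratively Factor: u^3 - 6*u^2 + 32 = (u - 4)*(u^2 - 2*u - 8) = (u - 4)^2*(u + 2)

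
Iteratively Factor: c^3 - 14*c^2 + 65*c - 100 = (c - 5)*(c^2 - 9*c + 20) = (c - 5)*(c - 4)*(c - 5)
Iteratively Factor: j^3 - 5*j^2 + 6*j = (j - 3)*(j^2 - 2*j) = j*(j - 3)*(j - 2)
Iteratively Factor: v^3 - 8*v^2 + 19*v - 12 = (v - 3)*(v^2 - 5*v + 4) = (v - 3)*(v - 1)*(v - 4)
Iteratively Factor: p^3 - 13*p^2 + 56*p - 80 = (p - 4)*(p^2 - 9*p + 20) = (p - 4)^2*(p - 5)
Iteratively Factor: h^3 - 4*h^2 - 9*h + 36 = (h - 3)*(h^2 - h - 12) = (h - 3)*(h + 3)*(h - 4)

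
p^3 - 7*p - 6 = (p - 3)*(p + 1)*(p + 2)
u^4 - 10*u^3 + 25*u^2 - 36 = (u - 6)*(u - 3)*(u - 2)*(u + 1)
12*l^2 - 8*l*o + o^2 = (-6*l + o)*(-2*l + o)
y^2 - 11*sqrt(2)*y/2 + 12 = (y - 4*sqrt(2))*(y - 3*sqrt(2)/2)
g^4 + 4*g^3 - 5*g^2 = g^2*(g - 1)*(g + 5)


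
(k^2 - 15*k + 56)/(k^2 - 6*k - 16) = (k - 7)/(k + 2)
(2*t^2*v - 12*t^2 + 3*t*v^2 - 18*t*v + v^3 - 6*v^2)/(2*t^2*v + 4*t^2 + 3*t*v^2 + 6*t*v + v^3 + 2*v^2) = (v - 6)/(v + 2)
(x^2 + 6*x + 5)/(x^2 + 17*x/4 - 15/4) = 4*(x + 1)/(4*x - 3)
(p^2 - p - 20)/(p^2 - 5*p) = (p + 4)/p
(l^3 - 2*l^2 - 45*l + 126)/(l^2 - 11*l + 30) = (l^2 + 4*l - 21)/(l - 5)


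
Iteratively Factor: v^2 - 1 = (v - 1)*(v + 1)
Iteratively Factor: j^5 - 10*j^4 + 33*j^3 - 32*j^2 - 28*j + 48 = (j - 2)*(j^4 - 8*j^3 + 17*j^2 + 2*j - 24) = (j - 2)*(j + 1)*(j^3 - 9*j^2 + 26*j - 24) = (j - 2)^2*(j + 1)*(j^2 - 7*j + 12) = (j - 3)*(j - 2)^2*(j + 1)*(j - 4)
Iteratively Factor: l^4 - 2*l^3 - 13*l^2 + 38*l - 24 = (l - 3)*(l^3 + l^2 - 10*l + 8) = (l - 3)*(l + 4)*(l^2 - 3*l + 2) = (l - 3)*(l - 2)*(l + 4)*(l - 1)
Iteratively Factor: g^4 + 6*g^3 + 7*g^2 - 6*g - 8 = (g - 1)*(g^3 + 7*g^2 + 14*g + 8) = (g - 1)*(g + 2)*(g^2 + 5*g + 4) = (g - 1)*(g + 1)*(g + 2)*(g + 4)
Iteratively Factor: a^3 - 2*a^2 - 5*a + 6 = (a - 1)*(a^2 - a - 6) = (a - 3)*(a - 1)*(a + 2)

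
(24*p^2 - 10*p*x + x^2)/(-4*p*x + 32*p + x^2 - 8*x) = (-6*p + x)/(x - 8)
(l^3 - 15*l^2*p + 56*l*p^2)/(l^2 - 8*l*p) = l - 7*p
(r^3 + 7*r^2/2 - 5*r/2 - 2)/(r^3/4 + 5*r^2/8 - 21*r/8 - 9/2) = 4*(2*r^2 - r - 1)/(2*r^2 - 3*r - 9)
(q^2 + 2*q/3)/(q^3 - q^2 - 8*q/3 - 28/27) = 9*q/(9*q^2 - 15*q - 14)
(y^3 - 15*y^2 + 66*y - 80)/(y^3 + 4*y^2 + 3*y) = (y^3 - 15*y^2 + 66*y - 80)/(y*(y^2 + 4*y + 3))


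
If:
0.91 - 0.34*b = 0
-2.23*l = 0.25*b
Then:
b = 2.68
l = -0.30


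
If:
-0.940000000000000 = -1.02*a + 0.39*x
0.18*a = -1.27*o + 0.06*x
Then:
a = 0.382352941176471*x + 0.92156862745098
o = -0.00694766095414544*x - 0.130616025937934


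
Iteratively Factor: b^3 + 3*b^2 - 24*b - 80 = (b + 4)*(b^2 - b - 20) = (b + 4)^2*(b - 5)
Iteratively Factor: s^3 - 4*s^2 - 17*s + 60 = (s - 5)*(s^2 + s - 12) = (s - 5)*(s - 3)*(s + 4)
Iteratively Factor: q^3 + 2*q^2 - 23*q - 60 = (q + 3)*(q^2 - q - 20) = (q + 3)*(q + 4)*(q - 5)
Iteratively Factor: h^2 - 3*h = (h - 3)*(h)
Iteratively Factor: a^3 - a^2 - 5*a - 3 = (a - 3)*(a^2 + 2*a + 1) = (a - 3)*(a + 1)*(a + 1)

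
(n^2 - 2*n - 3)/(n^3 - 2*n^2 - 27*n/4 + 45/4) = 4*(n + 1)/(4*n^2 + 4*n - 15)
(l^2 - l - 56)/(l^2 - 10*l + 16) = (l + 7)/(l - 2)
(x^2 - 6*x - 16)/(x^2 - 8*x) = (x + 2)/x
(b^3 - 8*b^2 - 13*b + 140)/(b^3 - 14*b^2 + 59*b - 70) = (b + 4)/(b - 2)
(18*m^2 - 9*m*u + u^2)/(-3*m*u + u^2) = (-6*m + u)/u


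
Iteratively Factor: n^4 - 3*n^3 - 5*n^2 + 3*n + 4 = (n - 4)*(n^3 + n^2 - n - 1) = (n - 4)*(n - 1)*(n^2 + 2*n + 1) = (n - 4)*(n - 1)*(n + 1)*(n + 1)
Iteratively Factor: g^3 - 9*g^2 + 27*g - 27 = (g - 3)*(g^2 - 6*g + 9) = (g - 3)^2*(g - 3)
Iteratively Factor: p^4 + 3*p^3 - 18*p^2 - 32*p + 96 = (p + 4)*(p^3 - p^2 - 14*p + 24) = (p - 3)*(p + 4)*(p^2 + 2*p - 8) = (p - 3)*(p - 2)*(p + 4)*(p + 4)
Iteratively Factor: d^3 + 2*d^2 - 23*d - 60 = (d - 5)*(d^2 + 7*d + 12) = (d - 5)*(d + 3)*(d + 4)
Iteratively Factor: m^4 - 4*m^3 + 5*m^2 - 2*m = (m)*(m^3 - 4*m^2 + 5*m - 2) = m*(m - 2)*(m^2 - 2*m + 1) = m*(m - 2)*(m - 1)*(m - 1)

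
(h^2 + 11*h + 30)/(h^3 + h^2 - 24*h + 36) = (h + 5)/(h^2 - 5*h + 6)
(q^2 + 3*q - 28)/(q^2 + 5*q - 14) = (q - 4)/(q - 2)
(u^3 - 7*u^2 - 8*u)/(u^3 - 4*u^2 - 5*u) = (u - 8)/(u - 5)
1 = 1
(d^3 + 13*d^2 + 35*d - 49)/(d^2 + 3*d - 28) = (d^2 + 6*d - 7)/(d - 4)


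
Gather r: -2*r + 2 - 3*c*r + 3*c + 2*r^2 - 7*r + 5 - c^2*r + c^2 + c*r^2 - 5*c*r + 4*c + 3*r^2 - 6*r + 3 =c^2 + 7*c + r^2*(c + 5) + r*(-c^2 - 8*c - 15) + 10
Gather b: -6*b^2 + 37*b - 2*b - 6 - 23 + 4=-6*b^2 + 35*b - 25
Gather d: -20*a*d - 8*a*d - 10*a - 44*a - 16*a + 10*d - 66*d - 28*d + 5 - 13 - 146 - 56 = -70*a + d*(-28*a - 84) - 210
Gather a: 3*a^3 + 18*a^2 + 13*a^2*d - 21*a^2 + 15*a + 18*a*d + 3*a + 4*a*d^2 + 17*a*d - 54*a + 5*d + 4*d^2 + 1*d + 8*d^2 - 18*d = 3*a^3 + a^2*(13*d - 3) + a*(4*d^2 + 35*d - 36) + 12*d^2 - 12*d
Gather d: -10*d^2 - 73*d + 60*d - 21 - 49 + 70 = -10*d^2 - 13*d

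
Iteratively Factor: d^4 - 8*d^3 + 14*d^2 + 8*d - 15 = (d - 5)*(d^3 - 3*d^2 - d + 3) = (d - 5)*(d - 1)*(d^2 - 2*d - 3) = (d - 5)*(d - 3)*(d - 1)*(d + 1)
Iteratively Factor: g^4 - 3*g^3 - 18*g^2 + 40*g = (g - 2)*(g^3 - g^2 - 20*g) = (g - 2)*(g + 4)*(g^2 - 5*g) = (g - 5)*(g - 2)*(g + 4)*(g)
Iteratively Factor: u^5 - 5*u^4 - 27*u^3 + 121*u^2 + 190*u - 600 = (u - 5)*(u^4 - 27*u^2 - 14*u + 120) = (u - 5)*(u + 4)*(u^3 - 4*u^2 - 11*u + 30) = (u - 5)^2*(u + 4)*(u^2 + u - 6) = (u - 5)^2*(u + 3)*(u + 4)*(u - 2)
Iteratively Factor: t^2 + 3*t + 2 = (t + 2)*(t + 1)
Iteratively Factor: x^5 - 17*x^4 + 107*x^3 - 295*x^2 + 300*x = (x - 3)*(x^4 - 14*x^3 + 65*x^2 - 100*x) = (x - 5)*(x - 3)*(x^3 - 9*x^2 + 20*x) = x*(x - 5)*(x - 3)*(x^2 - 9*x + 20) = x*(x - 5)*(x - 4)*(x - 3)*(x - 5)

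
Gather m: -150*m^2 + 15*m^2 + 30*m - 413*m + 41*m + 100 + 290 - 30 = -135*m^2 - 342*m + 360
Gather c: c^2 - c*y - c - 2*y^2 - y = c^2 + c*(-y - 1) - 2*y^2 - y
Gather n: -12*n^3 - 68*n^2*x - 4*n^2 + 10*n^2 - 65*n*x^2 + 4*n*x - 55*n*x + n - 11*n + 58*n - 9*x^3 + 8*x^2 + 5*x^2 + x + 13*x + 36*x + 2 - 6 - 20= -12*n^3 + n^2*(6 - 68*x) + n*(-65*x^2 - 51*x + 48) - 9*x^3 + 13*x^2 + 50*x - 24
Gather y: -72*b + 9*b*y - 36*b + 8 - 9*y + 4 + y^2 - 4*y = -108*b + y^2 + y*(9*b - 13) + 12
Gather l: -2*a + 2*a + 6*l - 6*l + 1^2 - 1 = 0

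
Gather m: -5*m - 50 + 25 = -5*m - 25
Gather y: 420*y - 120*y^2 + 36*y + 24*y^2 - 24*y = -96*y^2 + 432*y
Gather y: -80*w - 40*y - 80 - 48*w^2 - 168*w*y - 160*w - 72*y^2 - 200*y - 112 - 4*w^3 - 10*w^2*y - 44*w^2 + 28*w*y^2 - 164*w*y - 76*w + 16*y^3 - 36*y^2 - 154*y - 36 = -4*w^3 - 92*w^2 - 316*w + 16*y^3 + y^2*(28*w - 108) + y*(-10*w^2 - 332*w - 394) - 228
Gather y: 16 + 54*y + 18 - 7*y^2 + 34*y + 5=-7*y^2 + 88*y + 39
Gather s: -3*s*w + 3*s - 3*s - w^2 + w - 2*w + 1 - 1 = -3*s*w - w^2 - w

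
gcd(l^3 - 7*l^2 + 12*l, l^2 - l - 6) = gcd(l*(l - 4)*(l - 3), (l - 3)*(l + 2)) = l - 3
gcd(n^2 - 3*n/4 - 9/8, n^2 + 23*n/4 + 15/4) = n + 3/4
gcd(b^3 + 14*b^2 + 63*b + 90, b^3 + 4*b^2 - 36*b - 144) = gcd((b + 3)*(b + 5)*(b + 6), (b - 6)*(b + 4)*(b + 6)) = b + 6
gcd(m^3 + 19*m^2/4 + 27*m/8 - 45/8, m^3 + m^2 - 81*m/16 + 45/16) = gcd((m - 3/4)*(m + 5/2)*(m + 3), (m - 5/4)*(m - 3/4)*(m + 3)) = m^2 + 9*m/4 - 9/4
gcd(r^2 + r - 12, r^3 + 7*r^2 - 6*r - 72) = r^2 + r - 12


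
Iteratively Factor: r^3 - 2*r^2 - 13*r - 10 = (r - 5)*(r^2 + 3*r + 2) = (r - 5)*(r + 2)*(r + 1)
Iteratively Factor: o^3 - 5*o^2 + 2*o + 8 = (o - 4)*(o^2 - o - 2) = (o - 4)*(o + 1)*(o - 2)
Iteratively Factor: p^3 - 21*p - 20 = (p + 1)*(p^2 - p - 20) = (p + 1)*(p + 4)*(p - 5)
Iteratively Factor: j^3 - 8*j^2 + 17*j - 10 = (j - 5)*(j^2 - 3*j + 2) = (j - 5)*(j - 1)*(j - 2)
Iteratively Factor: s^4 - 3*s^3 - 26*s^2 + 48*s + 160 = (s - 5)*(s^3 + 2*s^2 - 16*s - 32) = (s - 5)*(s + 4)*(s^2 - 2*s - 8) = (s - 5)*(s + 2)*(s + 4)*(s - 4)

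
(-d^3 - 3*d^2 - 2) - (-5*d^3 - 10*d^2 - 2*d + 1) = 4*d^3 + 7*d^2 + 2*d - 3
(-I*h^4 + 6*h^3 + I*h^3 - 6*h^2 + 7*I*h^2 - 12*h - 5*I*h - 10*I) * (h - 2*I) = -I*h^5 + 4*h^4 + I*h^4 - 4*h^3 - 5*I*h^3 + 2*h^2 + 7*I*h^2 - 10*h + 14*I*h - 20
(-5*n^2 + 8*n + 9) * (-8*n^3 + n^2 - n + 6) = 40*n^5 - 69*n^4 - 59*n^3 - 29*n^2 + 39*n + 54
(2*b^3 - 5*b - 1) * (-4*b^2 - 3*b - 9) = -8*b^5 - 6*b^4 + 2*b^3 + 19*b^2 + 48*b + 9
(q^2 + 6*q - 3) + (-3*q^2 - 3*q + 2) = -2*q^2 + 3*q - 1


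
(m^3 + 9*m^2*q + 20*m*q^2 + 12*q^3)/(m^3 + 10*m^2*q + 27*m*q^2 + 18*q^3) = (m + 2*q)/(m + 3*q)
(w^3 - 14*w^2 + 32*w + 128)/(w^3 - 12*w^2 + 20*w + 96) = (w - 8)/(w - 6)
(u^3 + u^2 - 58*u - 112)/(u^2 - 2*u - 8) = (u^2 - u - 56)/(u - 4)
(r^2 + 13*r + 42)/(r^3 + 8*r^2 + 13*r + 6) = (r + 7)/(r^2 + 2*r + 1)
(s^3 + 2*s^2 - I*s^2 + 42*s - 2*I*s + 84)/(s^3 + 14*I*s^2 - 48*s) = (s^2 + s*(2 - 7*I) - 14*I)/(s*(s + 8*I))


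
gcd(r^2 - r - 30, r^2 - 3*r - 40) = r + 5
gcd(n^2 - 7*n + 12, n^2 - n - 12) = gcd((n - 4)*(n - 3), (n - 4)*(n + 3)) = n - 4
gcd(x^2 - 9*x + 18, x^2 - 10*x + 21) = x - 3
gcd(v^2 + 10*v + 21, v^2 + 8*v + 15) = v + 3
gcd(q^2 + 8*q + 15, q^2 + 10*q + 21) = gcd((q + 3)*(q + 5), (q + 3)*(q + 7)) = q + 3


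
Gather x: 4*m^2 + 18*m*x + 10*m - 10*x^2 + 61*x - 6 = 4*m^2 + 10*m - 10*x^2 + x*(18*m + 61) - 6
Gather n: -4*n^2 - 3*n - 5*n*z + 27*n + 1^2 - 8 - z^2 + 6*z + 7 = -4*n^2 + n*(24 - 5*z) - z^2 + 6*z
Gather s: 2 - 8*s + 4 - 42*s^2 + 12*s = -42*s^2 + 4*s + 6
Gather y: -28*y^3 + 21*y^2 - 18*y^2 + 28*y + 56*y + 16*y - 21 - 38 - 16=-28*y^3 + 3*y^2 + 100*y - 75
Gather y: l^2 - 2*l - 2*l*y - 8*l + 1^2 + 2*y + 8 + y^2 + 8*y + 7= l^2 - 10*l + y^2 + y*(10 - 2*l) + 16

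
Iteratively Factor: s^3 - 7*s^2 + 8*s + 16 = (s - 4)*(s^2 - 3*s - 4) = (s - 4)*(s + 1)*(s - 4)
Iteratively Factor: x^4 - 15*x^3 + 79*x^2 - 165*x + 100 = (x - 5)*(x^3 - 10*x^2 + 29*x - 20) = (x - 5)*(x - 4)*(x^2 - 6*x + 5) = (x - 5)*(x - 4)*(x - 1)*(x - 5)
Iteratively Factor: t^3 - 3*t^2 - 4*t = (t + 1)*(t^2 - 4*t) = (t - 4)*(t + 1)*(t)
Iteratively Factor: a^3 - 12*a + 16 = (a - 2)*(a^2 + 2*a - 8) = (a - 2)*(a + 4)*(a - 2)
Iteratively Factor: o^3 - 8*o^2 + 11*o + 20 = (o + 1)*(o^2 - 9*o + 20) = (o - 5)*(o + 1)*(o - 4)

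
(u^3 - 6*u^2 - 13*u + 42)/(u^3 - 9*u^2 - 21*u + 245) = (u^2 + u - 6)/(u^2 - 2*u - 35)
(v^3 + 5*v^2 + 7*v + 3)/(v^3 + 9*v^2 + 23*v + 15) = (v + 1)/(v + 5)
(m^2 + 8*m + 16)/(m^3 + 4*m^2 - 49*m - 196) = (m + 4)/(m^2 - 49)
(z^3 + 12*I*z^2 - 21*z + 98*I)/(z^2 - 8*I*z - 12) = (z^2 + 14*I*z - 49)/(z - 6*I)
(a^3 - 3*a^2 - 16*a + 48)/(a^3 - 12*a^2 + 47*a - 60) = (a + 4)/(a - 5)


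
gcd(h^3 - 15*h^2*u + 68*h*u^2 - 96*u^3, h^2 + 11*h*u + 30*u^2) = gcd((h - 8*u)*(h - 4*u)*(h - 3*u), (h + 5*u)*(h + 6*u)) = 1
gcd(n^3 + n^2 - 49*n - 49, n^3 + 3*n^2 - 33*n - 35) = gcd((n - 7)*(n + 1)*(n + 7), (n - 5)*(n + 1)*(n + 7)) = n^2 + 8*n + 7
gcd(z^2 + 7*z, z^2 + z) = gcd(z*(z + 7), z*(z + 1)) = z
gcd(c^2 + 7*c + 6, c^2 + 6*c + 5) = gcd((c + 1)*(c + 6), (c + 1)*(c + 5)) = c + 1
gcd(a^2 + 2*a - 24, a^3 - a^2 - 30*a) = 1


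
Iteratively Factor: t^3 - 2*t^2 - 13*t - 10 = (t + 1)*(t^2 - 3*t - 10) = (t - 5)*(t + 1)*(t + 2)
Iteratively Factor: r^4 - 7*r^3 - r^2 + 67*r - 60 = (r - 5)*(r^3 - 2*r^2 - 11*r + 12) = (r - 5)*(r + 3)*(r^2 - 5*r + 4) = (r - 5)*(r - 1)*(r + 3)*(r - 4)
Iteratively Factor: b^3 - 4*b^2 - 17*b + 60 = (b - 3)*(b^2 - b - 20) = (b - 3)*(b + 4)*(b - 5)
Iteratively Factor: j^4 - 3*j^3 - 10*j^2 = (j + 2)*(j^3 - 5*j^2) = j*(j + 2)*(j^2 - 5*j) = j*(j - 5)*(j + 2)*(j)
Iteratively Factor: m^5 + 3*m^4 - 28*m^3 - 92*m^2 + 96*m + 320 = (m + 4)*(m^4 - m^3 - 24*m^2 + 4*m + 80) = (m - 2)*(m + 4)*(m^3 + m^2 - 22*m - 40) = (m - 2)*(m + 2)*(m + 4)*(m^2 - m - 20) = (m - 5)*(m - 2)*(m + 2)*(m + 4)*(m + 4)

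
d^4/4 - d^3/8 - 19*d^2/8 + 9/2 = (d/4 + 1/2)*(d - 3)*(d - 3/2)*(d + 2)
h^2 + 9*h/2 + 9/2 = (h + 3/2)*(h + 3)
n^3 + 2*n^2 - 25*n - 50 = (n - 5)*(n + 2)*(n + 5)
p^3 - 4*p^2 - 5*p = p*(p - 5)*(p + 1)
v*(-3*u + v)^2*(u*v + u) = 9*u^3*v^2 + 9*u^3*v - 6*u^2*v^3 - 6*u^2*v^2 + u*v^4 + u*v^3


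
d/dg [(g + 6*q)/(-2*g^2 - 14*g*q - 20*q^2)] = (-g^2 - 7*g*q - 10*q^2 + (g + 6*q)*(2*g + 7*q))/(2*(g^2 + 7*g*q + 10*q^2)^2)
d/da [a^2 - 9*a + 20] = 2*a - 9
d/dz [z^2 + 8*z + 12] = 2*z + 8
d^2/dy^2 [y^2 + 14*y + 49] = 2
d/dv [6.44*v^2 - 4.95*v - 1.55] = 12.88*v - 4.95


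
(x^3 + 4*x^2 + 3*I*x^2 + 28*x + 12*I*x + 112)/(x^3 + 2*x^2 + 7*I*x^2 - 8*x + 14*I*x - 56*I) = (x - 4*I)/(x - 2)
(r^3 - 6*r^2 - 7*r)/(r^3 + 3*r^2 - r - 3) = r*(r - 7)/(r^2 + 2*r - 3)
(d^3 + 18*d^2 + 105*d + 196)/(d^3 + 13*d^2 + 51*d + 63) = (d^2 + 11*d + 28)/(d^2 + 6*d + 9)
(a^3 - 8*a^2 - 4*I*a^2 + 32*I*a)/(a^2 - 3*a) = (a^2 - 8*a - 4*I*a + 32*I)/(a - 3)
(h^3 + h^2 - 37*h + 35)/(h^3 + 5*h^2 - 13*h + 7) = (h - 5)/(h - 1)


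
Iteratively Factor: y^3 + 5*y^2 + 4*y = (y)*(y^2 + 5*y + 4) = y*(y + 1)*(y + 4)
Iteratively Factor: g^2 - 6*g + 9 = (g - 3)*(g - 3)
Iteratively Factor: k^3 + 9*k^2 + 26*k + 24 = (k + 4)*(k^2 + 5*k + 6) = (k + 2)*(k + 4)*(k + 3)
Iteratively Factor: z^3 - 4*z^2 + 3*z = (z - 3)*(z^2 - z) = (z - 3)*(z - 1)*(z)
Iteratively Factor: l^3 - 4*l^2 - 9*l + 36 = (l - 4)*(l^2 - 9) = (l - 4)*(l - 3)*(l + 3)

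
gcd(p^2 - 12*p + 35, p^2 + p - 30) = p - 5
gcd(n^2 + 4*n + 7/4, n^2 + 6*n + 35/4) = n + 7/2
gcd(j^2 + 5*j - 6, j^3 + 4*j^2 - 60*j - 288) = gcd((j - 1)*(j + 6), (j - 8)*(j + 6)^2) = j + 6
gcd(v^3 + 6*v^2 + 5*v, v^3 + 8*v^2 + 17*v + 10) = v^2 + 6*v + 5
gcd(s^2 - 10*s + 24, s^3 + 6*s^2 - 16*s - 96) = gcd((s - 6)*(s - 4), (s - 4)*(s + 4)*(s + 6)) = s - 4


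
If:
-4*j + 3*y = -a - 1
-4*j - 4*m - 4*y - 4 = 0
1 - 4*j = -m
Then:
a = -19*y/5 - 1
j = -y/5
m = -4*y/5 - 1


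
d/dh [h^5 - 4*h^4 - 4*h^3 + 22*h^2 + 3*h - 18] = 5*h^4 - 16*h^3 - 12*h^2 + 44*h + 3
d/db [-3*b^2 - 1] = -6*b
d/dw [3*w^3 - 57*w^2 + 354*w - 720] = 9*w^2 - 114*w + 354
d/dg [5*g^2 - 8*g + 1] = 10*g - 8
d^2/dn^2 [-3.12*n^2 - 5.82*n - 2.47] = -6.24000000000000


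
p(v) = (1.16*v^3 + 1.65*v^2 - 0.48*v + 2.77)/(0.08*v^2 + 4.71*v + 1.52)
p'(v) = (-0.16*v - 4.71)*(1.16*v^3 + 1.65*v^2 - 0.48*v + 2.77)/(0.08*v^2 + 4.71*v + 1.52)^2 + (3.48*v^2 + 3.3*v - 0.48)/(0.08*v^2 + 4.71*v + 1.52) = (0.0928*v^4 + 10.9272*v^3 + 13.0995*v^2 + 4.5728*v - 13.7763)/(0.0064*v^4 + 0.7536*v^3 + 22.4273*v^2 + 14.3184*v + 2.3104)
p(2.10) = 1.68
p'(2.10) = 1.13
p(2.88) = 2.72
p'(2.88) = 1.51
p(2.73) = 2.49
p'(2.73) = 1.44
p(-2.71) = 0.65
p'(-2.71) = -1.25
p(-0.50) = -4.02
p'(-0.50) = -21.30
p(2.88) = 2.72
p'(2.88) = 1.51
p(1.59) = 1.18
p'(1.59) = 0.84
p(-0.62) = -2.50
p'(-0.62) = -7.55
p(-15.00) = 69.11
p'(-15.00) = -11.21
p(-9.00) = 20.50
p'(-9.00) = -5.37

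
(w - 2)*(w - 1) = w^2 - 3*w + 2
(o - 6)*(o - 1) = o^2 - 7*o + 6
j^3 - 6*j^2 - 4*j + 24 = (j - 6)*(j - 2)*(j + 2)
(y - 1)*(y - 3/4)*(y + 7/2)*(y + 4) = y^4 + 23*y^3/4 + 13*y^2/8 - 151*y/8 + 21/2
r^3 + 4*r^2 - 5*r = r*(r - 1)*(r + 5)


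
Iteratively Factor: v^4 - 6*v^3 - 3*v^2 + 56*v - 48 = (v + 3)*(v^3 - 9*v^2 + 24*v - 16) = (v - 1)*(v + 3)*(v^2 - 8*v + 16) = (v - 4)*(v - 1)*(v + 3)*(v - 4)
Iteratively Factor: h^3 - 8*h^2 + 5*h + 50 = (h + 2)*(h^2 - 10*h + 25) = (h - 5)*(h + 2)*(h - 5)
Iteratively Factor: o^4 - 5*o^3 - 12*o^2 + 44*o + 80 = (o - 5)*(o^3 - 12*o - 16) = (o - 5)*(o - 4)*(o^2 + 4*o + 4) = (o - 5)*(o - 4)*(o + 2)*(o + 2)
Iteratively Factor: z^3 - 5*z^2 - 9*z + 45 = (z - 3)*(z^2 - 2*z - 15) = (z - 5)*(z - 3)*(z + 3)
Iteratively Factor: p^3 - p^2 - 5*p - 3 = (p - 3)*(p^2 + 2*p + 1) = (p - 3)*(p + 1)*(p + 1)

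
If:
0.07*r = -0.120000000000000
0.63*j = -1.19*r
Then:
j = 3.24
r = -1.71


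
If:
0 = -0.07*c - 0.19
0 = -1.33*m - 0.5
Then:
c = -2.71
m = -0.38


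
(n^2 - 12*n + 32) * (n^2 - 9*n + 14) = n^4 - 21*n^3 + 154*n^2 - 456*n + 448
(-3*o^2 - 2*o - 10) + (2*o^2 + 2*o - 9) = -o^2 - 19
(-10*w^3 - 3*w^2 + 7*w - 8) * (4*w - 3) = -40*w^4 + 18*w^3 + 37*w^2 - 53*w + 24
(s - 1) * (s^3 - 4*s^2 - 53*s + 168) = s^4 - 5*s^3 - 49*s^2 + 221*s - 168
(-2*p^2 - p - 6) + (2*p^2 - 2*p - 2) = -3*p - 8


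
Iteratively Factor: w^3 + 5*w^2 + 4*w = (w + 4)*(w^2 + w) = w*(w + 4)*(w + 1)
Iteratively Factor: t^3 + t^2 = (t)*(t^2 + t) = t*(t + 1)*(t)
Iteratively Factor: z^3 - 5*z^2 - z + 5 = (z - 1)*(z^2 - 4*z - 5) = (z - 1)*(z + 1)*(z - 5)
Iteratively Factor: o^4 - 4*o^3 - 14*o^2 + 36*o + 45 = (o - 3)*(o^3 - o^2 - 17*o - 15) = (o - 3)*(o + 3)*(o^2 - 4*o - 5) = (o - 5)*(o - 3)*(o + 3)*(o + 1)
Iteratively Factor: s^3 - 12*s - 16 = (s + 2)*(s^2 - 2*s - 8) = (s - 4)*(s + 2)*(s + 2)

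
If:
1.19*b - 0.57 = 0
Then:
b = 0.48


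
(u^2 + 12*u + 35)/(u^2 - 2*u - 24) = (u^2 + 12*u + 35)/(u^2 - 2*u - 24)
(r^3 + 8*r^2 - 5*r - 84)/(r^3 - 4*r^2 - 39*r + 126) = (r^2 + 11*r + 28)/(r^2 - r - 42)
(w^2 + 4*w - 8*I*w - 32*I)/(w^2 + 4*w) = (w - 8*I)/w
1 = 1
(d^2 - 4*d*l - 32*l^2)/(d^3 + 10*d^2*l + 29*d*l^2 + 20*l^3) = (d - 8*l)/(d^2 + 6*d*l + 5*l^2)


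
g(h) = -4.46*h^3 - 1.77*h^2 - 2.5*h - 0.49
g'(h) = -13.38*h^2 - 3.54*h - 2.5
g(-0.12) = -0.21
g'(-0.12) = -2.27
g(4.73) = -523.89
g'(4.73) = -318.59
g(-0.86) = 3.19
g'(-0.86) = -9.35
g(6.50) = -1316.35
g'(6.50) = -590.82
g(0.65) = -4.09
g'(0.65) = -10.45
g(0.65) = -4.09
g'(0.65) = -10.45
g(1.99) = -47.62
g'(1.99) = -62.53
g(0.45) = -2.38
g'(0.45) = -6.80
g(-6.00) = 914.15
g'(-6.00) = -462.94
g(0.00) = -0.49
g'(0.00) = -2.50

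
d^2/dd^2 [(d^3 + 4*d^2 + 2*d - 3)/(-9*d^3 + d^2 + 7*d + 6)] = 2*(-333*d^6 - 675*d^5 + 432*d^4 - 1871*d^3 - 1260*d^2 + 477*d + 69)/(729*d^9 - 243*d^8 - 1674*d^7 - 1081*d^6 + 1626*d^5 + 2103*d^4 + 377*d^3 - 990*d^2 - 756*d - 216)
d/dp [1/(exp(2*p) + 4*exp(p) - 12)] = 2*(-exp(p) - 2)*exp(p)/(exp(2*p) + 4*exp(p) - 12)^2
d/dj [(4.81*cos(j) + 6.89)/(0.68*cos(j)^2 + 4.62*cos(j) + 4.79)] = (3.2708*cos(j)^2 + 9.3704*cos(j) + 8.7919)*sin(j)/(0.4624*cos(j)^4 + 6.2832*cos(j)^3 + 27.8588*cos(j)^2 + 44.2596*cos(j) + 22.9441)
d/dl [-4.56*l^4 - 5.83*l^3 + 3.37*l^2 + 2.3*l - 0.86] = -18.24*l^3 - 17.49*l^2 + 6.74*l + 2.3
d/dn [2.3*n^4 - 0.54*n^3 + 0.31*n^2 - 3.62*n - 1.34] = 9.2*n^3 - 1.62*n^2 + 0.62*n - 3.62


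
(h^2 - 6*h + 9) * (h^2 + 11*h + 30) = h^4 + 5*h^3 - 27*h^2 - 81*h + 270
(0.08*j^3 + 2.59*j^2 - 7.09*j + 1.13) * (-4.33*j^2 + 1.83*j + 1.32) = -0.3464*j^5 - 11.0683*j^4 + 35.545*j^3 - 14.4488*j^2 - 7.2909*j + 1.4916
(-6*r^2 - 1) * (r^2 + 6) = -6*r^4 - 37*r^2 - 6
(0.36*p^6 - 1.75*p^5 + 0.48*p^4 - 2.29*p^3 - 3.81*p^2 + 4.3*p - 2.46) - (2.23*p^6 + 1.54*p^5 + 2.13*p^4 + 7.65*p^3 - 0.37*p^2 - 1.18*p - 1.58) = -1.87*p^6 - 3.29*p^5 - 1.65*p^4 - 9.94*p^3 - 3.44*p^2 + 5.48*p - 0.88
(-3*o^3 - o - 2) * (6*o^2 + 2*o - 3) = -18*o^5 - 6*o^4 + 3*o^3 - 14*o^2 - o + 6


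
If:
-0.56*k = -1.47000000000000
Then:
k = 2.62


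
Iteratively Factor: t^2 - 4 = (t - 2)*(t + 2)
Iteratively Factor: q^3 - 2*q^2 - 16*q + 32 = (q - 4)*(q^2 + 2*q - 8) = (q - 4)*(q - 2)*(q + 4)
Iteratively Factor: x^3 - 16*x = (x - 4)*(x^2 + 4*x) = x*(x - 4)*(x + 4)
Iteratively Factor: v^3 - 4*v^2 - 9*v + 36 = (v - 4)*(v^2 - 9) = (v - 4)*(v + 3)*(v - 3)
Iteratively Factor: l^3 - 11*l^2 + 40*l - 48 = (l - 3)*(l^2 - 8*l + 16) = (l - 4)*(l - 3)*(l - 4)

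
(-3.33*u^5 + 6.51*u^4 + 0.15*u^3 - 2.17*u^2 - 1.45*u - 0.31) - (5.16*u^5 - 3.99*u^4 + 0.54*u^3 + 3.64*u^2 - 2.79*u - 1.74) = -8.49*u^5 + 10.5*u^4 - 0.39*u^3 - 5.81*u^2 + 1.34*u + 1.43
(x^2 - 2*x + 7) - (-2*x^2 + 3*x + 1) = 3*x^2 - 5*x + 6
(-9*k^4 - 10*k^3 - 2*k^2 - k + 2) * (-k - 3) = 9*k^5 + 37*k^4 + 32*k^3 + 7*k^2 + k - 6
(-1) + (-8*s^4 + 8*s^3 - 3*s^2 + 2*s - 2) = -8*s^4 + 8*s^3 - 3*s^2 + 2*s - 3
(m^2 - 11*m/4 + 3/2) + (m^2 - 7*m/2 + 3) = 2*m^2 - 25*m/4 + 9/2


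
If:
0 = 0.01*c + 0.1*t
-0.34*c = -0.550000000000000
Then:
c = 1.62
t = -0.16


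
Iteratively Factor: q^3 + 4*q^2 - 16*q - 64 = (q - 4)*(q^2 + 8*q + 16) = (q - 4)*(q + 4)*(q + 4)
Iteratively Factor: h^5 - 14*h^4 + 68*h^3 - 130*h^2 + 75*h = (h - 3)*(h^4 - 11*h^3 + 35*h^2 - 25*h) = h*(h - 3)*(h^3 - 11*h^2 + 35*h - 25) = h*(h - 3)*(h - 1)*(h^2 - 10*h + 25) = h*(h - 5)*(h - 3)*(h - 1)*(h - 5)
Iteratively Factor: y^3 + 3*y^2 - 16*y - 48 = (y + 4)*(y^2 - y - 12) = (y + 3)*(y + 4)*(y - 4)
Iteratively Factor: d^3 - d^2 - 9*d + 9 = (d + 3)*(d^2 - 4*d + 3) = (d - 1)*(d + 3)*(d - 3)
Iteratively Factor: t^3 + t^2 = (t)*(t^2 + t) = t^2*(t + 1)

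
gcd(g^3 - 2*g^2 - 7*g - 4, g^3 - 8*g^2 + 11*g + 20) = g^2 - 3*g - 4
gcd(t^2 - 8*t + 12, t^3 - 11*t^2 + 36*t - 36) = t^2 - 8*t + 12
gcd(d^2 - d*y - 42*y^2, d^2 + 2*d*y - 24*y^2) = d + 6*y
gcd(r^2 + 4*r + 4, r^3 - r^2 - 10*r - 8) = r + 2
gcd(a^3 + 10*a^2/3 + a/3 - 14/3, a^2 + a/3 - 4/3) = a - 1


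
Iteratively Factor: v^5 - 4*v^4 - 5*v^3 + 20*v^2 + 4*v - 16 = (v - 2)*(v^4 - 2*v^3 - 9*v^2 + 2*v + 8) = (v - 2)*(v + 2)*(v^3 - 4*v^2 - v + 4) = (v - 2)*(v + 1)*(v + 2)*(v^2 - 5*v + 4) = (v - 4)*(v - 2)*(v + 1)*(v + 2)*(v - 1)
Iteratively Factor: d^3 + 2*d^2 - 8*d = (d - 2)*(d^2 + 4*d) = d*(d - 2)*(d + 4)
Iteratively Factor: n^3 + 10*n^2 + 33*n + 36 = (n + 3)*(n^2 + 7*n + 12) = (n + 3)^2*(n + 4)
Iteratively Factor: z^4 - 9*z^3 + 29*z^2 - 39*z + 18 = (z - 2)*(z^3 - 7*z^2 + 15*z - 9) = (z - 2)*(z - 1)*(z^2 - 6*z + 9) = (z - 3)*(z - 2)*(z - 1)*(z - 3)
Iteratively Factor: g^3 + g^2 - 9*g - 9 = (g + 3)*(g^2 - 2*g - 3) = (g - 3)*(g + 3)*(g + 1)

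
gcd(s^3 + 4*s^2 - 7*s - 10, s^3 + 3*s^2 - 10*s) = s^2 + 3*s - 10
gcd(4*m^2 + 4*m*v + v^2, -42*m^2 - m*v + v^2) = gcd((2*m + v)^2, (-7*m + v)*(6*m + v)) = 1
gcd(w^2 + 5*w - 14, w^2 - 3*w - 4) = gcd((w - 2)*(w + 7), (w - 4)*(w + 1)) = 1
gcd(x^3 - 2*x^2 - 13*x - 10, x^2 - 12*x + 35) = x - 5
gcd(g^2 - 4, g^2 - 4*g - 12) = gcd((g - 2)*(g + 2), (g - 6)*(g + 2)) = g + 2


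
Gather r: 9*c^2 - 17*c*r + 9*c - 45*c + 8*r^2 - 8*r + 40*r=9*c^2 - 36*c + 8*r^2 + r*(32 - 17*c)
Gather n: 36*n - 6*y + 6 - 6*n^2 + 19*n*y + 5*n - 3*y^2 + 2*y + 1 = -6*n^2 + n*(19*y + 41) - 3*y^2 - 4*y + 7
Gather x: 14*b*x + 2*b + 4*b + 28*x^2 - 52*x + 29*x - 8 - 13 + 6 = 6*b + 28*x^2 + x*(14*b - 23) - 15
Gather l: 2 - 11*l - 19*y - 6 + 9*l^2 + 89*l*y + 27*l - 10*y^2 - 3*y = 9*l^2 + l*(89*y + 16) - 10*y^2 - 22*y - 4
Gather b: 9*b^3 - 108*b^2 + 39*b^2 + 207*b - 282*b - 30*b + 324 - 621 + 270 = 9*b^3 - 69*b^2 - 105*b - 27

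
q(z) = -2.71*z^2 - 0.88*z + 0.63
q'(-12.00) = 64.16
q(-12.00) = -379.05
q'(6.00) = -33.40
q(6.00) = -102.21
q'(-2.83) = 14.46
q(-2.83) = -18.58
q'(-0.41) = 1.34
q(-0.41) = 0.54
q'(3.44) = -19.52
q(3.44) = -34.47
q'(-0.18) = 0.10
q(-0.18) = 0.70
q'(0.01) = -0.93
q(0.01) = 0.62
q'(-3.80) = 19.72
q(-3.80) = -35.16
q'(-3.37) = 17.39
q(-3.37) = -27.18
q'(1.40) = -8.47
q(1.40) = -5.91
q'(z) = -5.42*z - 0.88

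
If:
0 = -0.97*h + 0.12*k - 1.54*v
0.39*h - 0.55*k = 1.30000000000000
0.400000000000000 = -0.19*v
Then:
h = 3.34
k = 0.01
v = -2.11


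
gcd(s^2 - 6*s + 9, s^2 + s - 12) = s - 3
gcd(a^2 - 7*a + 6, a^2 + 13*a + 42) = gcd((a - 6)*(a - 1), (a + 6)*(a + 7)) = 1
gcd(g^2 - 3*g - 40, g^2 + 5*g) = g + 5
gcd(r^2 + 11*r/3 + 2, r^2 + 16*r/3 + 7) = r + 3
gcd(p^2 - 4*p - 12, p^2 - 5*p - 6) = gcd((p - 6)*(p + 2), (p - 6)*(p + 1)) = p - 6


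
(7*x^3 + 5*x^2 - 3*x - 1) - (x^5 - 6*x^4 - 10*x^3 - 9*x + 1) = -x^5 + 6*x^4 + 17*x^3 + 5*x^2 + 6*x - 2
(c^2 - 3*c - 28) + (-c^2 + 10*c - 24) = 7*c - 52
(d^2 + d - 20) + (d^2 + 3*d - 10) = 2*d^2 + 4*d - 30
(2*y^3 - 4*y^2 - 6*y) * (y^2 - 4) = 2*y^5 - 4*y^4 - 14*y^3 + 16*y^2 + 24*y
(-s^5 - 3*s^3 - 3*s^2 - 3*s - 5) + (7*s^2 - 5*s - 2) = -s^5 - 3*s^3 + 4*s^2 - 8*s - 7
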